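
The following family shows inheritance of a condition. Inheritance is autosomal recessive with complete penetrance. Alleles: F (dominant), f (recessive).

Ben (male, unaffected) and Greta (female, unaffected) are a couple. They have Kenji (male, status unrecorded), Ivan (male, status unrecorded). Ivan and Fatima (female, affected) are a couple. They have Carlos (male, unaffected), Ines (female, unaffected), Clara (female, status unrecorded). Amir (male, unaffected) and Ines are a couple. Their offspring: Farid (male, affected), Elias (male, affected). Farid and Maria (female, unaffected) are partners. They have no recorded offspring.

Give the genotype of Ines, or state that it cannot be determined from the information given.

From phenotype alone, Ines is FF or Ff.
Ines is unaffected so carries F and received f from Fatima (ff), so Ines is Ff.

Ff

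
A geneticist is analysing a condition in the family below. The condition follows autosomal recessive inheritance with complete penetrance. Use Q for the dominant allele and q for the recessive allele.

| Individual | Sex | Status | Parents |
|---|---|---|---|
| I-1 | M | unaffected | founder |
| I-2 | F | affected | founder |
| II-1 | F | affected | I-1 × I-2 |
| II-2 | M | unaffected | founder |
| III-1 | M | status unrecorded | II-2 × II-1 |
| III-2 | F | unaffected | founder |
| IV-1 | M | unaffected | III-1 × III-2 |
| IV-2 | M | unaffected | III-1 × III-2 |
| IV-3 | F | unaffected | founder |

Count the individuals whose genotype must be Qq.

Obligate heterozygotes: I-1 is unaffected so carries Q and passed q to II-1 (qq), so I-1 is Qq.
Every other individual is either homozygous by phenotype or has at least one consistent homozygous assignment, so the count is 1.

1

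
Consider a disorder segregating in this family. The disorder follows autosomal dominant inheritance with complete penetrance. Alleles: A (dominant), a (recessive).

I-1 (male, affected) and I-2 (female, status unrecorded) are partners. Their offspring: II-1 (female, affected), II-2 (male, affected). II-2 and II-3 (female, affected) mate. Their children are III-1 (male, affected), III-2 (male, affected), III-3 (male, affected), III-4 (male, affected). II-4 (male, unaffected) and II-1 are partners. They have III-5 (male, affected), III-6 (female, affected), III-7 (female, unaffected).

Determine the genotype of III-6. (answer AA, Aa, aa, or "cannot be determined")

Aa

From phenotype alone, III-6 is AA or Aa.
III-6 is affected so carries A and received a from II-4 (aa), so III-6 is Aa.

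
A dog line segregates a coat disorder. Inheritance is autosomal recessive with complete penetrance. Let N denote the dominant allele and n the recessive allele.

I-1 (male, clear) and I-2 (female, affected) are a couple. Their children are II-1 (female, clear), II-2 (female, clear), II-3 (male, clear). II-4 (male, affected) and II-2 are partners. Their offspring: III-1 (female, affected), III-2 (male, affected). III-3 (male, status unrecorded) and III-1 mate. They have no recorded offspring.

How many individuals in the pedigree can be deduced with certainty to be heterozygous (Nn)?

Obligate heterozygotes: II-1 is clear so carries N and received n from I-2 (nn), so II-1 is Nn; II-2 is clear so carries N and received n from I-2 (nn), so II-2 is Nn; II-3 is clear so carries N and received n from I-2 (nn), so II-3 is Nn.
Every other individual is either homozygous by phenotype or has at least one consistent homozygous assignment, so the count is 3.

3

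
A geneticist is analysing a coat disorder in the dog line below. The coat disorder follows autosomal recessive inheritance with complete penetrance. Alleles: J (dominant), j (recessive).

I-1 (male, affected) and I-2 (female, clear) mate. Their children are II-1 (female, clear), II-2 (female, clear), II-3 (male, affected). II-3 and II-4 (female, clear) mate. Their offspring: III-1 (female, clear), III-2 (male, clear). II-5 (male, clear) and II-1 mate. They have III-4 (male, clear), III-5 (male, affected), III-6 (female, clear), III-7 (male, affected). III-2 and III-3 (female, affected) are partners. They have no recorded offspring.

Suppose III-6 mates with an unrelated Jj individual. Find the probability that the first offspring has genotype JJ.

II-5 is clear so carries J and passed j to III-5 (jj), so II-5 is Jj.
II-1 is clear so carries J and received j from I-1 (jj), so II-1 is Jj.
III-6 is a clear offspring of II-5 (Jj) × II-1 (Jj), whose cross gives 1/4 JJ : 1/2 Jj : 1/4 jj; conditioning on being clear, III-6 is JJ with probability 1/3, Jj with probability 2/3.
Summing over parental genotype combinations, P(offspring has genotype JJ) = 1/3·1/2 + 2/3·1/4 = 1/3.

1/3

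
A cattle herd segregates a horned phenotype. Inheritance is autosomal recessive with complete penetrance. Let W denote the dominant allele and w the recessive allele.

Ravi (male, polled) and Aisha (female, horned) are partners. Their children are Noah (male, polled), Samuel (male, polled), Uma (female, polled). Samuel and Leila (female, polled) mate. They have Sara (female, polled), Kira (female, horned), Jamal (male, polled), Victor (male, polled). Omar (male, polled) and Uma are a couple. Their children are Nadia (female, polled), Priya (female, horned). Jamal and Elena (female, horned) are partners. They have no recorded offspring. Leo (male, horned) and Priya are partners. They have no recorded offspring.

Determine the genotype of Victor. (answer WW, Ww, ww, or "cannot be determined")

cannot be determined

Victor's phenotype allows WW or Ww, and no parent or child forces a single allele at both positions; consistent genotype assignments exist with Victor as WW or Ww.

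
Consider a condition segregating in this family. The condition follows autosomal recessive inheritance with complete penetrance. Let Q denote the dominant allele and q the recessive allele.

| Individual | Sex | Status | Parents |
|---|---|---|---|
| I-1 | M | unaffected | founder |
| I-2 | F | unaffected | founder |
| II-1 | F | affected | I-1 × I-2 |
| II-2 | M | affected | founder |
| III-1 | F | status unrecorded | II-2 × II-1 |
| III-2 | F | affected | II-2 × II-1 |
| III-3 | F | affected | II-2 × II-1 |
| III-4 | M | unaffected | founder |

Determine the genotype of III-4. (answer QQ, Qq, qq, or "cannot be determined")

III-4's phenotype allows QQ or Qq, and no parent or child forces a single allele at both positions; consistent genotype assignments exist with III-4 as QQ or Qq.

cannot be determined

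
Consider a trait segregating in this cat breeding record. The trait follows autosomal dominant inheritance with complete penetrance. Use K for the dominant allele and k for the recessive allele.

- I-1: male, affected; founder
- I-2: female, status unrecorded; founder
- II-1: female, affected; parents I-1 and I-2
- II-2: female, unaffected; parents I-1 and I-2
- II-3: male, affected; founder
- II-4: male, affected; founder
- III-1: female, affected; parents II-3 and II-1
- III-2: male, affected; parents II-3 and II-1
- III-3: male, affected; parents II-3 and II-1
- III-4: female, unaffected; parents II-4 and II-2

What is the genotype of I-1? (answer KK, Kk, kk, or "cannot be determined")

Kk

From phenotype alone, I-1 is KK or Kk.
I-1 is affected so carries K and passed k to II-2 (kk), so I-1 is Kk.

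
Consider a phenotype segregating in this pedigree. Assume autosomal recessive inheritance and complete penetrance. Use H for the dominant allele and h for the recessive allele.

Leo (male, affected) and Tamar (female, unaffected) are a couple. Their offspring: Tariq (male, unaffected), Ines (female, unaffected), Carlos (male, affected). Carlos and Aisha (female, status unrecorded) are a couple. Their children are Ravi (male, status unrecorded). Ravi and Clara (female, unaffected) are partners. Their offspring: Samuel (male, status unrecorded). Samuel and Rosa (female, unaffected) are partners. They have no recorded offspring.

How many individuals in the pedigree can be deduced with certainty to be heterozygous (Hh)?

Obligate heterozygotes: Tamar is unaffected so carries H and passed h to Carlos (hh), so Tamar is Hh; Tariq is unaffected so carries H and received h from Leo (hh), so Tariq is Hh; Ines is unaffected so carries H and received h from Leo (hh), so Ines is Hh.
Every other individual is either homozygous by phenotype or has at least one consistent homozygous assignment, so the count is 3.

3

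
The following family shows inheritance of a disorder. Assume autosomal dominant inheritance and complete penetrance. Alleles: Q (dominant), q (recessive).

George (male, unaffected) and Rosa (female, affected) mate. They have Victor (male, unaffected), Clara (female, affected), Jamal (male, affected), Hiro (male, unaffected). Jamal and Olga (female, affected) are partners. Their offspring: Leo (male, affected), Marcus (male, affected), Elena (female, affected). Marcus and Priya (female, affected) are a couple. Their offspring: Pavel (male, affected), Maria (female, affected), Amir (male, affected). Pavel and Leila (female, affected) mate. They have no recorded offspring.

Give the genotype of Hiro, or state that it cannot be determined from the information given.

Hiro is unaffected, so Hiro is qq.

qq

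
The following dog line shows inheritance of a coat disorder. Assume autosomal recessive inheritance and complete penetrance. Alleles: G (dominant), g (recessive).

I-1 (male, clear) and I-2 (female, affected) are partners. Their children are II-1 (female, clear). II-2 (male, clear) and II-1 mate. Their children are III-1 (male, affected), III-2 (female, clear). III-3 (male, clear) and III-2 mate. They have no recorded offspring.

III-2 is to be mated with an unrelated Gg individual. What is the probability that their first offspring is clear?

5/6

II-2 is clear so carries G and passed g to III-1 (gg), so II-2 is Gg.
II-1 is clear so carries G and received g from I-2 (gg), so II-1 is Gg.
III-2 is a clear offspring of II-2 (Gg) × II-1 (Gg), whose cross gives 1/4 GG : 1/2 Gg : 1/4 gg; conditioning on being clear, III-2 is GG with probability 1/3, Gg with probability 2/3.
Summing over parental genotype combinations, P(offspring is clear) = 1/3·1 + 2/3·3/4 = 5/6.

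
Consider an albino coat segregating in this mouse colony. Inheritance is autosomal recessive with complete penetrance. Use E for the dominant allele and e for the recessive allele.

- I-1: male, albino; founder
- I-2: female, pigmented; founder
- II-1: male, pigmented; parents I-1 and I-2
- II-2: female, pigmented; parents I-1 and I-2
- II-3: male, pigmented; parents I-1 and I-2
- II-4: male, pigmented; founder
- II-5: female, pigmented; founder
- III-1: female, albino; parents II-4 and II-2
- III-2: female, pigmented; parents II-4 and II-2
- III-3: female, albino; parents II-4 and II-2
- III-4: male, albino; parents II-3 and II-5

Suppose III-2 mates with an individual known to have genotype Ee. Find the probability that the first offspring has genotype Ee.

II-4 is pigmented so carries E and passed e to III-1 (ee), so II-4 is Ee.
II-2 is pigmented so carries E and received e from I-1 (ee), so II-2 is Ee.
III-2 is a pigmented offspring of II-4 (Ee) × II-2 (Ee), whose cross gives 1/4 EE : 1/2 Ee : 1/4 ee; conditioning on being pigmented, III-2 is EE with probability 1/3, Ee with probability 2/3.
Summing over parental genotype combinations, P(offspring has genotype Ee) = 1/3·1/2 + 2/3·1/2 = 1/2.

1/2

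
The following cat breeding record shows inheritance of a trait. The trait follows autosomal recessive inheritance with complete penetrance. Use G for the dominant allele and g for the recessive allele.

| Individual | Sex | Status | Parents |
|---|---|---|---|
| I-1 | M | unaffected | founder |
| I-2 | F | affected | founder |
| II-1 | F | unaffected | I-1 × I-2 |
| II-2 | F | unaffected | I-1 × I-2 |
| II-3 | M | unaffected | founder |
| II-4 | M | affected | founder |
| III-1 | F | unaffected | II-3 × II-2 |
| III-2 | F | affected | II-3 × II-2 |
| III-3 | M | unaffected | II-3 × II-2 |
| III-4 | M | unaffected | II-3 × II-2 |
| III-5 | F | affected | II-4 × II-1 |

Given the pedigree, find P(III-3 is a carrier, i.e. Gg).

II-3 is unaffected so carries G and passed g to III-2 (gg), so II-3 is Gg.
II-2 is unaffected so carries G and received g from I-2 (gg), so II-2 is Gg.
Their cross gives offspring ratios 1/4 GG : 1/2 Gg : 1/4 gg. Conditioning on III-3 being unaffected, P(Gg) = 1/2 / 3/4 = 2/3.

2/3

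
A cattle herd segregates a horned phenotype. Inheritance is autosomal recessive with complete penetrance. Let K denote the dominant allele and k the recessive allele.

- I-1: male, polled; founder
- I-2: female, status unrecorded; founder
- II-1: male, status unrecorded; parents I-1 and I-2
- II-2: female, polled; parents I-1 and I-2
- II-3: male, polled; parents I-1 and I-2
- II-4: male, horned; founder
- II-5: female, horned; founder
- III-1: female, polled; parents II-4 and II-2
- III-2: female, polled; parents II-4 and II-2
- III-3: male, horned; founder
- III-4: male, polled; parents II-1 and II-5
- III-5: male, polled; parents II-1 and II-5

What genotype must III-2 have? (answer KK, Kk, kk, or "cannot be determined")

Kk

From phenotype alone, III-2 is KK or Kk.
III-2 is polled so carries K and received k from II-4 (kk), so III-2 is Kk.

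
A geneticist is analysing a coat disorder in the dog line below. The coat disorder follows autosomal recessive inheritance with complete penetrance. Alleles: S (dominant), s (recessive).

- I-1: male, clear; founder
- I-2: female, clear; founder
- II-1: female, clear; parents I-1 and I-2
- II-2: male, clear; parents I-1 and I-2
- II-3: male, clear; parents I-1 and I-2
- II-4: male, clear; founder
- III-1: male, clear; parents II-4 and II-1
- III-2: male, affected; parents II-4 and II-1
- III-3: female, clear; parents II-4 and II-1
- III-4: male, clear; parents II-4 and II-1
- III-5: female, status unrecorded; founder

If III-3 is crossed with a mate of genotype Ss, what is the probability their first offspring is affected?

II-4 is clear so carries S and passed s to III-2 (ss), so II-4 is Ss.
II-1 is clear so carries S and passed s to III-2 (ss), so II-1 is Ss.
III-3 is a clear offspring of II-4 (Ss) × II-1 (Ss), whose cross gives 1/4 SS : 1/2 Ss : 1/4 ss; conditioning on being clear, III-3 is SS with probability 1/3, Ss with probability 2/3.
Summing over parental genotype combinations, P(offspring is affected) = 2/3·1/4 = 1/6.

1/6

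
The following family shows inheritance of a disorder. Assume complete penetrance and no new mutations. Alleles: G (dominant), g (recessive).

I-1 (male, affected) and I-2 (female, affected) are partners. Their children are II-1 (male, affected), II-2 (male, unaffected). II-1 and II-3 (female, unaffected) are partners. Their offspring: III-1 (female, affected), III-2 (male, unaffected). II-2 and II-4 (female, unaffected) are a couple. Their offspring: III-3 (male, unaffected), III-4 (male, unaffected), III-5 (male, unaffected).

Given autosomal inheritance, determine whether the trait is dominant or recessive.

I-1 and I-2 are both affected yet have an unaffected child II-2. Under a recessive model two affected parents are homozygous and every child would be affected, so the trait cannot be recessive.

dominant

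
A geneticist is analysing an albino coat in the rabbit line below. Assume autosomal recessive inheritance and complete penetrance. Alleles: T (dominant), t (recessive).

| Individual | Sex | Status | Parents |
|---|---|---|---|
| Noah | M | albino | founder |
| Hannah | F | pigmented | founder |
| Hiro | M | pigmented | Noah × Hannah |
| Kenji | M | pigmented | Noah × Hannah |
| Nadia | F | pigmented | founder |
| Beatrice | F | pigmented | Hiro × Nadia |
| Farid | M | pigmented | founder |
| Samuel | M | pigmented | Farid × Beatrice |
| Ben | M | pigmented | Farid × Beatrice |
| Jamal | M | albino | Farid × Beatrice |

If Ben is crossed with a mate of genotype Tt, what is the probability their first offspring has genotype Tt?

1/2

Farid is pigmented so carries T and passed t to Jamal (tt), so Farid is Tt.
Beatrice is pigmented so carries T and passed t to Jamal (tt), so Beatrice is Tt.
Ben is a pigmented offspring of Farid (Tt) × Beatrice (Tt), whose cross gives 1/4 TT : 1/2 Tt : 1/4 tt; conditioning on being pigmented, Ben is TT with probability 1/3, Tt with probability 2/3.
Summing over parental genotype combinations, P(offspring has genotype Tt) = 1/3·1/2 + 2/3·1/2 = 1/2.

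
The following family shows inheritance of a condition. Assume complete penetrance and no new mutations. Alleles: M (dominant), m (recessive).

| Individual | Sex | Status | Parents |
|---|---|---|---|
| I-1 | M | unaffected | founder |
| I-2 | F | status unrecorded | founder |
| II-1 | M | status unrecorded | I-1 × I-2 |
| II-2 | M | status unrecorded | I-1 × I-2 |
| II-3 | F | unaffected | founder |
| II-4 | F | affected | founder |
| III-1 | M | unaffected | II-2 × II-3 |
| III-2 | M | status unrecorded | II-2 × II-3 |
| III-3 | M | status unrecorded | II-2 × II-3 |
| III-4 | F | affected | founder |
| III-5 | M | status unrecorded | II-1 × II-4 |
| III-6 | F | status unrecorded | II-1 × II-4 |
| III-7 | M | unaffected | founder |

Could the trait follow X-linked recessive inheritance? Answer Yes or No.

Yes

A consistent assignment under X-linked recessive exists: I-1 X^M Y, I-2 X^M X^M, II-1 X^M Y, II-2 X^M Y, II-3 X^M X^M, II-4 X^m X^m, III-1 X^M Y, III-2 X^M Y, III-3 X^M Y, III-4 X^m X^m, III-5 X^m Y, III-6 X^M X^m, III-7 X^M Y.
In this assignment every recorded phenotype matches its genotype and every non-founder's genotype is obtainable from its parents' genotypes, so the pedigree is consistent.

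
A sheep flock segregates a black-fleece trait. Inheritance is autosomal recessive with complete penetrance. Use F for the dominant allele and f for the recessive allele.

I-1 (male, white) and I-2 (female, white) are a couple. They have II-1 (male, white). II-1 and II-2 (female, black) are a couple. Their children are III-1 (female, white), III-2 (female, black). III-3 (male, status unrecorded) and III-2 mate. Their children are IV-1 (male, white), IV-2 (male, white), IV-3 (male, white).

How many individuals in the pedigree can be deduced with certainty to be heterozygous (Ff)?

5

Obligate heterozygotes: II-1 is white so carries F and passed f to III-2 (ff), so II-1 is Ff; III-1 is white so carries F and received f from II-2 (ff), so III-1 is Ff; IV-1 is white so carries F and received f from III-2 (ff), so IV-1 is Ff; IV-2 is white so carries F and received f from III-2 (ff), so IV-2 is Ff; IV-3 is white so carries F and received f from III-2 (ff), so IV-3 is Ff.
Every other individual is either homozygous by phenotype or has at least one consistent homozygous assignment, so the count is 5.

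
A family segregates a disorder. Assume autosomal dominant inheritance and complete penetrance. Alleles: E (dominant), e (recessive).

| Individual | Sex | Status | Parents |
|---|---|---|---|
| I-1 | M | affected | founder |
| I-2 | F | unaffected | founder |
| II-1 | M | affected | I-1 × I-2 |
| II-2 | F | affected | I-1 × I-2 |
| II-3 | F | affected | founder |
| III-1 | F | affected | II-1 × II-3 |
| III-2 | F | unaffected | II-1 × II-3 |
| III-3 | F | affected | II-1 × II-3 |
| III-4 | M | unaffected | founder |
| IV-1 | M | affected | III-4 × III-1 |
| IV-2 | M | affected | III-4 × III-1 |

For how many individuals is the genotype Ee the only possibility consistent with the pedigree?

5

Obligate heterozygotes: II-1 is affected so carries E and received e from I-2 (ee), so II-1 is Ee; II-2 is affected so carries E and received e from I-2 (ee), so II-2 is Ee; II-3 is affected so carries E and passed e to III-2 (ee), so II-3 is Ee; IV-1 is affected so carries E and received e from III-4 (ee), so IV-1 is Ee; IV-2 is affected so carries E and received e from III-4 (ee), so IV-2 is Ee.
Every other individual is either homozygous by phenotype or has at least one consistent homozygous assignment, so the count is 5.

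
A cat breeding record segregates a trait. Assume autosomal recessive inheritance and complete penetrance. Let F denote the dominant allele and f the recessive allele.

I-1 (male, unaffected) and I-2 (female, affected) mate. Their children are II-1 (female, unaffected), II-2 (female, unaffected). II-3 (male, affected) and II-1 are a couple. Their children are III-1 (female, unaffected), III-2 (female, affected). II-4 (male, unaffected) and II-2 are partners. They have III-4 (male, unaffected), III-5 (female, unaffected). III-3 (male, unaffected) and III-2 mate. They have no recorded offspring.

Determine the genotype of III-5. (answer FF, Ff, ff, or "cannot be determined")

cannot be determined

III-5's phenotype allows FF or Ff, and no parent or child forces a single allele at both positions; consistent genotype assignments exist with III-5 as FF or Ff.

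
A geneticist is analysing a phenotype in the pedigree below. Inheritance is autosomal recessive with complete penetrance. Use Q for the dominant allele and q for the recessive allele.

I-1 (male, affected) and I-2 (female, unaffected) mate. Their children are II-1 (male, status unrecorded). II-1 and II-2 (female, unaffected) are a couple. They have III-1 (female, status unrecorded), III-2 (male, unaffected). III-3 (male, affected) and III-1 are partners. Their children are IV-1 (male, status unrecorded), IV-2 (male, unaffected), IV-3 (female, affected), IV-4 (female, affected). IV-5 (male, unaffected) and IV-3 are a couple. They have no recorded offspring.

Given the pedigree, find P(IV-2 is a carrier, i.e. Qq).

IV-2 is unaffected so carries Q and received q from III-3 (qq), so IV-2 is Qq, giving P(Qq) = 1.

1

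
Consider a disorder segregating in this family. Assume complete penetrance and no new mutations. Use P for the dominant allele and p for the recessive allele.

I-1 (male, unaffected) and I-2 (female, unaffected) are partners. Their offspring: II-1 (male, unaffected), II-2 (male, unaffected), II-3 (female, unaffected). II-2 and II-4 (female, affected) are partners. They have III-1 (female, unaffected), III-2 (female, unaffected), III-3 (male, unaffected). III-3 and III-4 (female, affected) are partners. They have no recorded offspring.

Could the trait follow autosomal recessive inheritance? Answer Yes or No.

Yes

A consistent assignment under autosomal recessive exists: I-1 PP, I-2 PP, II-1 PP, II-2 PP, II-3 PP, II-4 pp, III-1 Pp, III-2 Pp, III-3 Pp, III-4 pp.
In this assignment every recorded phenotype matches its genotype and every non-founder's genotype is obtainable from its parents' genotypes, so the pedigree is consistent.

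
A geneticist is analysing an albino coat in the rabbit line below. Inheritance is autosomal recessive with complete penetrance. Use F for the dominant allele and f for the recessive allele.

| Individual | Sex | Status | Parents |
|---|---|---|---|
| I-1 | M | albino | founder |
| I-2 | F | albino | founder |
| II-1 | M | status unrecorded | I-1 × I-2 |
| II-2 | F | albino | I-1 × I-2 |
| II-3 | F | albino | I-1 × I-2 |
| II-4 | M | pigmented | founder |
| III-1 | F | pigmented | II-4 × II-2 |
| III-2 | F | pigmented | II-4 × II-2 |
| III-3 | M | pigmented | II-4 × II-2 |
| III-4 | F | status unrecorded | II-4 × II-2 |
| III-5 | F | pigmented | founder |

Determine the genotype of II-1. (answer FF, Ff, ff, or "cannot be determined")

ff

From phenotype alone, II-1 is FF or Ff or ff.
II-1 received f from I-1 (ff) and received f from I-2 (ff), so II-1 is ff.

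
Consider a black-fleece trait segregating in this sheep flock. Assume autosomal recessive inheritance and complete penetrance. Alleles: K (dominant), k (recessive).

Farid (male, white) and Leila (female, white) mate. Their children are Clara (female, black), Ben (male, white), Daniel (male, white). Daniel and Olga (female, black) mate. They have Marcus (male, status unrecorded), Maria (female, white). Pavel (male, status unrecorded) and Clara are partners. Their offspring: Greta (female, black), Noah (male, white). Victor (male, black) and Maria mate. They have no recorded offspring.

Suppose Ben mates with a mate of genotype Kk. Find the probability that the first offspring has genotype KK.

Farid is white so carries K and passed k to Clara (kk), so Farid is Kk.
Leila is white so carries K and passed k to Clara (kk), so Leila is Kk.
Ben is a white offspring of Farid (Kk) × Leila (Kk), whose cross gives 1/4 KK : 1/2 Kk : 1/4 kk; conditioning on being white, Ben is KK with probability 1/3, Kk with probability 2/3.
Summing over parental genotype combinations, P(offspring has genotype KK) = 1/3·1/2 + 2/3·1/4 = 1/3.

1/3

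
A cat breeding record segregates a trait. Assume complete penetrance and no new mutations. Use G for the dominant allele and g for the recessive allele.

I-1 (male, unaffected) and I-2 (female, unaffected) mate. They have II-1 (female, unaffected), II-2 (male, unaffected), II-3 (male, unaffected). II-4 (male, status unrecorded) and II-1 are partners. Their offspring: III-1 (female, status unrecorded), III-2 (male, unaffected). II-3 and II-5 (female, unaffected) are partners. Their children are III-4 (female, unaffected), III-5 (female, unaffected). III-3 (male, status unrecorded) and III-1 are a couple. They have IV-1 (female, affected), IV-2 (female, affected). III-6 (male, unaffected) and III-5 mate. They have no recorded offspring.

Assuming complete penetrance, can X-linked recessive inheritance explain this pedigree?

Yes

A consistent assignment under X-linked recessive exists: I-1 X^G Y, I-2 X^G X^G, II-1 X^G X^G, II-2 X^G Y, II-3 X^G Y, II-4 X^g Y, II-5 X^G X^G, III-1 X^G X^g, III-2 X^G Y, III-3 X^g Y, III-4 X^G X^G, III-5 X^G X^G, III-6 X^G Y, IV-1 X^g X^g, IV-2 X^g X^g.
In this assignment every recorded phenotype matches its genotype and every non-founder's genotype is obtainable from its parents' genotypes, so the pedigree is consistent.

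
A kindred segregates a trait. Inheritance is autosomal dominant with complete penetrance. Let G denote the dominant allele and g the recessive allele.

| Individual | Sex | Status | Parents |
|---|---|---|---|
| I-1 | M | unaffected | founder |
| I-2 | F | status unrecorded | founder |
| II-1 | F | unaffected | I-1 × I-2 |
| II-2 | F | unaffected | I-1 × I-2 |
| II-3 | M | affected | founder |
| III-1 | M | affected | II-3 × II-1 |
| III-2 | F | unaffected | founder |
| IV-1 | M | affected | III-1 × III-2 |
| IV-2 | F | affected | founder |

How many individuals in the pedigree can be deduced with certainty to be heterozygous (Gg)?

2

Obligate heterozygotes: III-1 is affected so carries G and received g from II-1 (gg), so III-1 is Gg; IV-1 is affected so carries G and received g from III-2 (gg), so IV-1 is Gg.
Every other individual is either homozygous by phenotype or has at least one consistent homozygous assignment, so the count is 2.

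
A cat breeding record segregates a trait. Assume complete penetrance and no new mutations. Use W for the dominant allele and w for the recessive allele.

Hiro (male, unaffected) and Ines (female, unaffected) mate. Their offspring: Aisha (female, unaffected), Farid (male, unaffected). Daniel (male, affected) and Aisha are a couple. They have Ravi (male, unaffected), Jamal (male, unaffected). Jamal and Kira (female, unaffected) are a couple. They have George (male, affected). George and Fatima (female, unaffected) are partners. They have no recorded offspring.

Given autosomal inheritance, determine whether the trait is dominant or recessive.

Jamal and Kira are both unaffected yet have an affected child George. Under dominance, an affected child requires at least one affected parent, so the trait cannot be dominant.

recessive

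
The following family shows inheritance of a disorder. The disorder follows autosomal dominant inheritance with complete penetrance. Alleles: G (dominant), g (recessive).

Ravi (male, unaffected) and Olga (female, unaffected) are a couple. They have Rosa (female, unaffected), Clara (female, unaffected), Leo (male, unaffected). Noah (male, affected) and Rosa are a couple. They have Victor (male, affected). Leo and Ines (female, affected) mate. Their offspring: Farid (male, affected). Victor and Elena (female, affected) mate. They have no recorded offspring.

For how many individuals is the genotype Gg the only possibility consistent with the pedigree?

2

Obligate heterozygotes: Victor is affected so carries G and received g from Rosa (gg), so Victor is Gg; Farid is affected so carries G and received g from Leo (gg), so Farid is Gg.
Every other individual is either homozygous by phenotype or has at least one consistent homozygous assignment, so the count is 2.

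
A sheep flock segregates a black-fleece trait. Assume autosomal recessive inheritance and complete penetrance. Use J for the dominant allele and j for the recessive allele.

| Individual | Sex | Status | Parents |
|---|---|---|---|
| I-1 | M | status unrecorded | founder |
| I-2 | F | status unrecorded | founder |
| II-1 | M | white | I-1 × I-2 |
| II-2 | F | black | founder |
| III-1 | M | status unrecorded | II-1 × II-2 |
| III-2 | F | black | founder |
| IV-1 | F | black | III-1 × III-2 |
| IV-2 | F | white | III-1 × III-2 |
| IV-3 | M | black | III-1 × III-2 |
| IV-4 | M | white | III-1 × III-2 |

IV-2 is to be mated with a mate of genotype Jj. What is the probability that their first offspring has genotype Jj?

IV-2 is white so carries J and received j from III-2 (jj), so IV-2 is Jj.
The cross gives 1/4 JJ : 1/2 Jj : 1/4 jj, so P(offspring has genotype Jj) = 1/2.

1/2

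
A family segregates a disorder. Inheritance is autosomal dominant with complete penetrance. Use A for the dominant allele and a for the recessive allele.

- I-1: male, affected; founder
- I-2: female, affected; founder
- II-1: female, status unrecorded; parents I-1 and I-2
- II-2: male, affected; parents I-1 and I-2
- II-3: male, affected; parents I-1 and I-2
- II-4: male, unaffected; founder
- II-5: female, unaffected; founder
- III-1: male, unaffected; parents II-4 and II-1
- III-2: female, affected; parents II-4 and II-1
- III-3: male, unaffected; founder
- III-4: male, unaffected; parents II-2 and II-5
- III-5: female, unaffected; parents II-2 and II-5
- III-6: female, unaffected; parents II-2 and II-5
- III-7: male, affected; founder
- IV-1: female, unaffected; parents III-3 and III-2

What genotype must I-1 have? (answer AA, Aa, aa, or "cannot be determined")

I-1's phenotype allows AA or Aa, and no parent or child forces a single allele at both positions; consistent genotype assignments exist with I-1 as AA or Aa.

cannot be determined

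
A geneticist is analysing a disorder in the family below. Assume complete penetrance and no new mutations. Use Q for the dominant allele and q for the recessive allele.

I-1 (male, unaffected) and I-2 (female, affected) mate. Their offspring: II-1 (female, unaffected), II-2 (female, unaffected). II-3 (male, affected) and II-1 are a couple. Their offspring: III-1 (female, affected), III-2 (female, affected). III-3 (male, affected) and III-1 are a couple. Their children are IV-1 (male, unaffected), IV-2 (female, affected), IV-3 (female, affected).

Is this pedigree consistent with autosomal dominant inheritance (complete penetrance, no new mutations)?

A consistent assignment under autosomal dominant exists: I-1 qq, I-2 Qq, II-1 qq, II-2 qq, II-3 QQ, III-1 Qq, III-2 Qq, III-3 Qq, IV-1 qq, IV-2 QQ, IV-3 QQ.
In this assignment every recorded phenotype matches its genotype and every non-founder's genotype is obtainable from its parents' genotypes, so the pedigree is consistent.

Yes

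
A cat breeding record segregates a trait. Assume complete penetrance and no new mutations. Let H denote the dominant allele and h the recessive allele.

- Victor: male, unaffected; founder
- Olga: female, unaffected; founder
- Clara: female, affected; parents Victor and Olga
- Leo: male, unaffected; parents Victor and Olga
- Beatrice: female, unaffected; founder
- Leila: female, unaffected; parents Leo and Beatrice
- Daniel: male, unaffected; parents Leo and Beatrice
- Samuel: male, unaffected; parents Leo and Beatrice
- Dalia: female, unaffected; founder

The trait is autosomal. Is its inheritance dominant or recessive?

Victor and Olga are both unaffected yet have an affected child Clara. Under dominance, an affected child requires at least one affected parent, so the trait cannot be dominant.

recessive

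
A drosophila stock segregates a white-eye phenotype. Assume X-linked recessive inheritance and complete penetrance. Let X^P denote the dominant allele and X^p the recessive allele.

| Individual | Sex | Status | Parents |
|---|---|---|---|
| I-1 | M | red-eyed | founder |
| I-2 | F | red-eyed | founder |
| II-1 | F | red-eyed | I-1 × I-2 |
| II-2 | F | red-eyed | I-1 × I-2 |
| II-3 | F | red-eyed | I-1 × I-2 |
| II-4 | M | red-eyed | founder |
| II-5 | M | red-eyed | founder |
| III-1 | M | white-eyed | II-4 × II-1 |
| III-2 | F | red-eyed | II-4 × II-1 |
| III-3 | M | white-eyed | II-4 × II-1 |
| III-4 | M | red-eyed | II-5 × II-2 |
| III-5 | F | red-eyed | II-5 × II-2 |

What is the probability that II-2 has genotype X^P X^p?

I-1 is red-eyed, so I-1 is X^P Y.
I-2 is red-eyed so carries P and passed p to II-1 (X^P X^p, whose P came from I-1), so I-2 is X^P X^p.
Their cross gives offspring ratios 1/2 X^P X^P : 1/2 X^P X^p. Conditioning on II-2 being red-eyed, P(X^P X^p) = 1/2 / 1 = 1/2 before taking II-2's own offspring into account.
II-5 is red-eyed, so II-5 is X^P Y.
Now use II-2's offspring. Probability of each recorded status — red-eyed son III-4: 1/2 if II-2 is X^P X^p, 1 if X^P X^P. (III-5: equally likely either way, so uninformative.)
Bayes: P(X^P X^p) = 1/2·1/2 / (1/2·1/2 + 1/2·1) = 1/3.

1/3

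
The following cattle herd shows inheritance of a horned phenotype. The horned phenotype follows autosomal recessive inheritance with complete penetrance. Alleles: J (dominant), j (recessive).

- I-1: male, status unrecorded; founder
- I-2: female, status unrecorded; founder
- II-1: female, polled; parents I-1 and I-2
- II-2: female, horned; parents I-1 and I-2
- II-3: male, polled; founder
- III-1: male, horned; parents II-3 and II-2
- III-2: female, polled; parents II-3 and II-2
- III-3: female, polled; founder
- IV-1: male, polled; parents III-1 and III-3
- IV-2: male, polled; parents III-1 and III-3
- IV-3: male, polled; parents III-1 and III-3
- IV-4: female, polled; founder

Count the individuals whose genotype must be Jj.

5

Obligate heterozygotes: II-3 is polled so carries J and passed j to III-1 (jj), so II-3 is Jj; III-2 is polled so carries J and received j from II-2 (jj), so III-2 is Jj; IV-1 is polled so carries J and received j from III-1 (jj), so IV-1 is Jj; IV-2 is polled so carries J and received j from III-1 (jj), so IV-2 is Jj; IV-3 is polled so carries J and received j from III-1 (jj), so IV-3 is Jj.
Every other individual is either homozygous by phenotype or has at least one consistent homozygous assignment, so the count is 5.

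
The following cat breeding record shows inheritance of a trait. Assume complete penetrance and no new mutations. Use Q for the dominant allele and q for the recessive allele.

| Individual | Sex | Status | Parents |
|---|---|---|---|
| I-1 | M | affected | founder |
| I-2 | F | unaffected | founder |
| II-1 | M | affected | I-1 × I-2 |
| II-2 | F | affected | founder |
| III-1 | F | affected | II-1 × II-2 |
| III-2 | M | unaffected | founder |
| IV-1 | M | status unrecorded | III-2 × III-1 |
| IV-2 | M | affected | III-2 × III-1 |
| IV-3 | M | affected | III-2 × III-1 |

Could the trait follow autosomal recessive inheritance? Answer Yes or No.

Yes

A consistent assignment under autosomal recessive exists: I-1 qq, I-2 Qq, II-1 qq, II-2 qq, III-1 qq, III-2 Qq, IV-1 Qq, IV-2 qq, IV-3 qq.
In this assignment every recorded phenotype matches its genotype and every non-founder's genotype is obtainable from its parents' genotypes, so the pedigree is consistent.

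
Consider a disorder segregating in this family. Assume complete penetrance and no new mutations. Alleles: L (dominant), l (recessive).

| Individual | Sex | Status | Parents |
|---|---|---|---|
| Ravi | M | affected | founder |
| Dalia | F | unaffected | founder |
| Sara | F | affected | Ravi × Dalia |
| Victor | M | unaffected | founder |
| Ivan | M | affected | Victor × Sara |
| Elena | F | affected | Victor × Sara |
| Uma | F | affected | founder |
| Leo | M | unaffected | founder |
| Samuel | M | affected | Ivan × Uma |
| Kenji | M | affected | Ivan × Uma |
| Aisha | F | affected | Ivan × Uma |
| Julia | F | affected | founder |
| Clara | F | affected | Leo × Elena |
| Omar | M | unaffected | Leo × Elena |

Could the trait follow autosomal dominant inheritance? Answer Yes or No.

Yes

A consistent assignment under autosomal dominant exists: Ravi LL, Dalia ll, Sara Ll, Victor ll, Ivan Ll, Elena Ll, Uma LL, Leo ll, Samuel LL, Kenji LL, Aisha LL, Julia LL, Clara Ll, Omar ll.
In this assignment every recorded phenotype matches its genotype and every non-founder's genotype is obtainable from its parents' genotypes, so the pedigree is consistent.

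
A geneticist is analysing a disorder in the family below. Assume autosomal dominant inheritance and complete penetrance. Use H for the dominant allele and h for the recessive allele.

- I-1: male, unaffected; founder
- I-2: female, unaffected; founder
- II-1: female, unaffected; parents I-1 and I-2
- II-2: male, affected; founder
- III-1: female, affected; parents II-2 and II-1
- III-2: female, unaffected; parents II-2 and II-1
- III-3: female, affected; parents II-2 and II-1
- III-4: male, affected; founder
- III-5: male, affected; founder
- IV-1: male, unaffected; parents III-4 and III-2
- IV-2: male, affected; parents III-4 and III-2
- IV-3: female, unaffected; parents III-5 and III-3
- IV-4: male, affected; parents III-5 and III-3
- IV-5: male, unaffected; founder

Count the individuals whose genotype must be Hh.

Obligate heterozygotes: II-2 is affected so carries H and passed h to III-2 (hh), so II-2 is Hh; III-1 is affected so carries H and received h from II-1 (hh), so III-1 is Hh; III-3 is affected so carries H and received h from II-1 (hh), so III-3 is Hh; III-4 is affected so carries H and passed h to IV-1 (hh), so III-4 is Hh; III-5 is affected so carries H and passed h to IV-3 (hh), so III-5 is Hh; IV-2 is affected so carries H and received h from III-2 (hh), so IV-2 is Hh.
Every other individual is either homozygous by phenotype or has at least one consistent homozygous assignment, so the count is 6.

6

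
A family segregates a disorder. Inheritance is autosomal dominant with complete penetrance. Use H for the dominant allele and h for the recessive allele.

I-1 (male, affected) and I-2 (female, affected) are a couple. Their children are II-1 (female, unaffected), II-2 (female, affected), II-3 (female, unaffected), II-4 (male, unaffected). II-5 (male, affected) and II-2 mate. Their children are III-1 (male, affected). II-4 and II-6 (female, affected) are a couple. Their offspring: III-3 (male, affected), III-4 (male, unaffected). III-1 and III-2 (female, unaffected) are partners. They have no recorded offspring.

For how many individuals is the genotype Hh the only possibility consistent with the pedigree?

4

Obligate heterozygotes: I-1 is affected so carries H and passed h to II-1 (hh), so I-1 is Hh; I-2 is affected so carries H and passed h to II-1 (hh), so I-2 is Hh; II-6 is affected so carries H and passed h to III-4 (hh), so II-6 is Hh; III-3 is affected so carries H and received h from II-4 (hh), so III-3 is Hh.
Every other individual is either homozygous by phenotype or has at least one consistent homozygous assignment, so the count is 4.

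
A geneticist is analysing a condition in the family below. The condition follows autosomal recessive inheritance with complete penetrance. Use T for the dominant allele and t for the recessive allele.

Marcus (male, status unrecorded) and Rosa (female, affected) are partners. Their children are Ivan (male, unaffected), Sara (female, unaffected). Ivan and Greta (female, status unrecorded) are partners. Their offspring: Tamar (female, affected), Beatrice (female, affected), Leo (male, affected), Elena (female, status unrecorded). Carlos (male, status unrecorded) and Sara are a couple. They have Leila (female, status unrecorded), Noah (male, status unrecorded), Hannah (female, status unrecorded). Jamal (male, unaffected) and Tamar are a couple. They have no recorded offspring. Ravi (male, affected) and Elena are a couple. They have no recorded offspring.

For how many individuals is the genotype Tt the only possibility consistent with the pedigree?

2

Obligate heterozygotes: Ivan is unaffected so carries T and received t from Rosa (tt), so Ivan is Tt; Sara is unaffected so carries T and received t from Rosa (tt), so Sara is Tt.
Every other individual is either homozygous by phenotype or has at least one consistent homozygous assignment, so the count is 2.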